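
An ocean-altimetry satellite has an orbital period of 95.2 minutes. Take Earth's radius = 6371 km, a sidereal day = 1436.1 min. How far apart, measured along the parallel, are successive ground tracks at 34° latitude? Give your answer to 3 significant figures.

2200 km

T = 95.2 min = 5712.0 s.
Node shift per orbit = (5712.0/86166) × 360° = 23.86°.
Equatorial spacing = 23.86 × 111.2 km/° = 2654 km.
At 34° latitude, spacing = 2654 × cos(34°) = 2200 km.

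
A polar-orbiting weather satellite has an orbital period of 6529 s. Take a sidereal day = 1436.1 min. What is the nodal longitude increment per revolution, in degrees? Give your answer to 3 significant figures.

27.3°

During one orbit Earth rotates (6529.0 / 86166) × 360° = 27.28°.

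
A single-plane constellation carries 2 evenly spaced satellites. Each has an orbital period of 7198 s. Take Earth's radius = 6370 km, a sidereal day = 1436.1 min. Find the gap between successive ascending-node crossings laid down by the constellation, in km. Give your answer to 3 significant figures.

1670 km

Single-satellite node shift = (7198.0/86166) × 360° = 30.07°.
With 2 satellites evenly phased, successive equator crossings are 30.07/2 = 15.037° apart.
That is 15.037 × 111.2 = 1672 km at the equator.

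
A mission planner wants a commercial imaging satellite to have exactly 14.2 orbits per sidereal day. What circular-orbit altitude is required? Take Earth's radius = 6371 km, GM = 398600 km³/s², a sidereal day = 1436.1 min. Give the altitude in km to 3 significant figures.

Required period T = 86166 / 14.2 = 6068.0 s.
From T = 2π√(a³/μ): a = (μ T²/4π²)^(1/3) = (398600 × 6068.0² / 4π²)^(1/3) = 7190 km.
Altitude h = a − R = 7190 − 6371 = 819 km.

819 km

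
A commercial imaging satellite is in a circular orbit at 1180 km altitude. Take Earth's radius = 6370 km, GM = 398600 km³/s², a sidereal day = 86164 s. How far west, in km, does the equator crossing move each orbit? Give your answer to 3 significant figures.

3030 km

Semi-major axis a = 6370 + 1180 = 7550 km. Period T = 2π√(a³/μ) = 2π√(7550³/398600) = 6528.8 s = 108.81 min.
During one orbit Earth rotates (6528.8 / 86164) × 360° = 27.28°.
At the equator that is 27.28° × (2π·6370/360) km/° = 27.28 × 111.2 = 3033 km.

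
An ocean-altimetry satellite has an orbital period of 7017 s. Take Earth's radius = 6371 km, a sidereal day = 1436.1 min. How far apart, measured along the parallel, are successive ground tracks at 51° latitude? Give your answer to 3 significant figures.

2050 km

Node shift per orbit = (7017.0/86166) × 360° = 29.32°.
Equatorial spacing = 29.32 × 111.2 km/° = 3260 km.
At 51° latitude, spacing = 3260 × cos(51°) = 2052 km.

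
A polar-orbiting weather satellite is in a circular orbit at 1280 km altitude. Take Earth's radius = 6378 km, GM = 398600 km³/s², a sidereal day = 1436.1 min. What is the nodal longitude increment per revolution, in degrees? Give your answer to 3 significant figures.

Semi-major axis a = 6378 + 1280 = 7658 km. Period T = 2π√(a³/μ) = 2π√(7658³/398600) = 6669.4 s = 111.16 min.
During one orbit Earth rotates (6669.4 / 86166) × 360° = 27.86°.

27.9°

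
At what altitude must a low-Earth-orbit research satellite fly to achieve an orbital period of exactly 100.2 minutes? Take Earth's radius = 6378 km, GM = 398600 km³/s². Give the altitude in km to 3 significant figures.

768 km

T = 100.2 min = 6012.0 s.
From T = 2π√(a³/μ): a = (μ T²/4π²)^(1/3) = (398600 × 6012.0² / 4π²)^(1/3) = 7146 km.
Altitude h = a − R = 7146 − 6378 = 768 km.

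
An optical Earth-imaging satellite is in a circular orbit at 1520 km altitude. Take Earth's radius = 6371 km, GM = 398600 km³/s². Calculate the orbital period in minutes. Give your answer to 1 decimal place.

116.3 min

Semi-major axis a = 6371 + 1520 = 7891 km. Period T = 2π√(a³/μ) = 2π√(7891³/398600) = 6976.0 s = 116.27 min.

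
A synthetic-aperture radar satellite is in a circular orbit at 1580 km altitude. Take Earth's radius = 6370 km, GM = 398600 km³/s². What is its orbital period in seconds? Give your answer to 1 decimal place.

Semi-major axis a = 6370 + 1580 = 7950 km. Period T = 2π√(a³/μ) = 2π√(7950³/398600) = 7054.4 s = 117.57 min.

7054.4 seconds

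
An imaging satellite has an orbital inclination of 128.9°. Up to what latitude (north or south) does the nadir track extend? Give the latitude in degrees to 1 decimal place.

51.1°

Retrograde orbit: the ground track reaches ±(180° − i) = ±(180 − 128.9) = ±51.1°.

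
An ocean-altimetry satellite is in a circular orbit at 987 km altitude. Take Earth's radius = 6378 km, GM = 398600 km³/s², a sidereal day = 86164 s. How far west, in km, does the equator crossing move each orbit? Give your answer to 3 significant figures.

Semi-major axis a = 6378 + 987 = 7365 km. Period T = 2π√(a³/μ) = 2π√(7365³/398600) = 6290.3 s = 104.84 min.
During one orbit Earth rotates (6290.3 / 86164) × 360° = 26.28°.
At the equator that is 26.28° × (2π·6378/360) km/° = 26.28 × 111.3 = 2926 km.

2930 km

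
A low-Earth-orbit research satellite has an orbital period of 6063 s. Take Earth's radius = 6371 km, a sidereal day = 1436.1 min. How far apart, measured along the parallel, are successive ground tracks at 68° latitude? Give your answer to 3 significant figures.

Node shift per orbit = (6063.0/86166) × 360° = 25.33°.
Equatorial spacing = 25.33 × 111.2 km/° = 2817 km.
At 68° latitude, spacing = 2817 × cos(68°) = 1055 km.

1060 km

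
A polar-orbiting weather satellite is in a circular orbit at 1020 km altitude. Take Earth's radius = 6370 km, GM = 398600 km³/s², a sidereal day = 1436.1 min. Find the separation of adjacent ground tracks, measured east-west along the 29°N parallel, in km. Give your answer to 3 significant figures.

2570 km

Semi-major axis a = 6370 + 1020 = 7390 km. Period T = 2π√(a³/μ) = 2π√(7390³/398600) = 6322.3 s = 105.37 min.
Node shift per orbit = (6322.3/86166) × 360° = 26.41°.
Equatorial spacing = 26.41 × 111.2 km/° = 2937 km.
At 29° latitude, spacing = 2937 × cos(29°) = 2569 km.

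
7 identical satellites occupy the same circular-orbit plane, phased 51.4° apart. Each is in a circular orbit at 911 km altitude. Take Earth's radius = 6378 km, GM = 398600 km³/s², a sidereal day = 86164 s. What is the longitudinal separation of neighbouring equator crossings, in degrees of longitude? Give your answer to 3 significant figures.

3.70°

Semi-major axis a = 6378 + 911 = 7289 km. Period T = 2π√(a³/μ) = 2π√(7289³/398600) = 6193.2 s = 103.22 min.
Single-satellite node shift = (6193.2/86164) × 360° = 25.88°.
With 7 satellites evenly phased, successive equator crossings are 25.88/7 = 3.697° apart.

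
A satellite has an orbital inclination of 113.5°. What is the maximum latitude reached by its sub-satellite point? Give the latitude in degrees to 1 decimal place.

Retrograde orbit: the ground track reaches ±(180° − i) = ±(180 − 113.5) = ±66.5°.

66.5°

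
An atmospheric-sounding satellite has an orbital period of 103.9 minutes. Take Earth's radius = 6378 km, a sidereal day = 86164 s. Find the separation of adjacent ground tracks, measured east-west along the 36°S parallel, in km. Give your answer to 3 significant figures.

T = 103.9 min = 6234.0 s.
Node shift per orbit = (6234.0/86164) × 360° = 26.05°.
Equatorial spacing = 26.05 × 111.3 km/° = 2899 km.
At 36° latitude, spacing = 2899 × cos(36°) = 2346 km.

2350 km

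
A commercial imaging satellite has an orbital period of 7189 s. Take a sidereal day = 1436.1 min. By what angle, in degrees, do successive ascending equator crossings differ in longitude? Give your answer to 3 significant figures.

During one orbit Earth rotates (7189.0 / 86166) × 360° = 30.04°.

30.0°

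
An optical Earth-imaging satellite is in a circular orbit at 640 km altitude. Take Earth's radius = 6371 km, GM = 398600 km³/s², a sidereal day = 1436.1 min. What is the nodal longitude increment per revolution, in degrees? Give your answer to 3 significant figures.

24.4°

Semi-major axis a = 6371 + 640 = 7011 km. Period T = 2π√(a³/μ) = 2π√(7011³/398600) = 5842.3 s = 97.37 min.
During one orbit Earth rotates (5842.3 / 86166) × 360° = 24.41°.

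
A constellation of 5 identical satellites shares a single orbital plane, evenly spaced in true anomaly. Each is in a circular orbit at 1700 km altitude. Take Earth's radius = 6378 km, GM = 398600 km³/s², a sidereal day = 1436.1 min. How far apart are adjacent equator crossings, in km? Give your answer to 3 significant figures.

672 km

Semi-major axis a = 6378 + 1700 = 8078 km. Period T = 2π√(a³/μ) = 2π√(8078³/398600) = 7225.5 s = 120.42 min.
Single-satellite node shift = (7225.5/86166) × 360° = 30.19°.
With 5 satellites evenly phased, successive equator crossings are 30.19/5 = 6.038° apart.
That is 6.038 × 111.3 = 672 km at the equator.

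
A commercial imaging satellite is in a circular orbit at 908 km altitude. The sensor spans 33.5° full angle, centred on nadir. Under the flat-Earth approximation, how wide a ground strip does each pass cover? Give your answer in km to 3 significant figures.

547 km

Half-angle = 33.5°/2 = 16.75°.
Swath width ≈ 2h·tan(θ/2) = 2 × 908 × tan(16.75°) = 546.6 km.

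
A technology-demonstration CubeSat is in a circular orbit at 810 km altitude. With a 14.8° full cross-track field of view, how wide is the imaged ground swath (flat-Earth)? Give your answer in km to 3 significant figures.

Half-angle = 14.8°/2 = 7.4°.
Swath width ≈ 2h·tan(θ/2) = 2 × 810 × tan(7.4°) = 210.4 km.

210 km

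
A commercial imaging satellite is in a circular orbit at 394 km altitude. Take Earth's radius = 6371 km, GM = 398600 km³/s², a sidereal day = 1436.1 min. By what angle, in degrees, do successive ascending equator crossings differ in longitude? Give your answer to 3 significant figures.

23.1°

Semi-major axis a = 6371 + 394 = 6765 km. Period T = 2π√(a³/μ) = 2π√(6765³/398600) = 5537.5 s = 92.29 min.
During one orbit Earth rotates (5537.5 / 86166) × 360° = 23.14°.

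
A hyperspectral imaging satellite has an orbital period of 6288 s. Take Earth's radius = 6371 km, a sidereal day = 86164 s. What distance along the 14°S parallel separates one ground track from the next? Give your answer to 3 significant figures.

2830 km

Node shift per orbit = (6288.0/86164) × 360° = 26.27°.
Equatorial spacing = 26.27 × 111.2 km/° = 2921 km.
At 14° latitude, spacing = 2921 × cos(14°) = 2835 km.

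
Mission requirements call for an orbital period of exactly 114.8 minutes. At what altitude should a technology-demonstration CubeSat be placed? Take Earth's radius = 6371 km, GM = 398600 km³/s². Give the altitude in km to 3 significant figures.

T = 114.8 min = 6888.0 s.
From T = 2π√(a³/μ): a = (μ T²/4π²)^(1/3) = (398600 × 6888.0² / 4π²)^(1/3) = 7824 km.
Altitude h = a − R = 7824 − 6371 = 1453 km.

1450 km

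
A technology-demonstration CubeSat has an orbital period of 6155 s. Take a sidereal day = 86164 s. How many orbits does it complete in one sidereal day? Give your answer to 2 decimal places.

14.00

Orbits per sidereal day = 86164 / 6155.0 = 13.999.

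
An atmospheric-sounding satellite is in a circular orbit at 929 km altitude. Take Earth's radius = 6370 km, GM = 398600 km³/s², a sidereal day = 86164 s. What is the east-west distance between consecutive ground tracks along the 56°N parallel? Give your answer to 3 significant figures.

1610 km

Semi-major axis a = 6370 + 929 = 7299 km. Period T = 2π√(a³/μ) = 2π√(7299³/398600) = 6205.9 s = 103.43 min.
Node shift per orbit = (6205.9/86164) × 360° = 25.93°.
Equatorial spacing = 25.93 × 111.2 km/° = 2883 km.
At 56° latitude, spacing = 2883 × cos(56°) = 1612 km.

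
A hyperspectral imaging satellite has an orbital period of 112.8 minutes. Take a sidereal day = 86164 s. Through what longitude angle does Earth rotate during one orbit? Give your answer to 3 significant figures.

T = 112.8 min = 6768.0 s.
During one orbit Earth rotates (6768.0 / 86164) × 360° = 28.28°.

28.3°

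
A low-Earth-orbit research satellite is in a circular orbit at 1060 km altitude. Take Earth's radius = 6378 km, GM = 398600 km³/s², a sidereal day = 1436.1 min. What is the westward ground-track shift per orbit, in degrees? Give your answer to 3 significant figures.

Semi-major axis a = 6378 + 1060 = 7438 km. Period T = 2π√(a³/μ) = 2π√(7438³/398600) = 6384.0 s = 106.40 min.
During one orbit Earth rotates (6384.0 / 86166) × 360° = 26.67°.

26.7°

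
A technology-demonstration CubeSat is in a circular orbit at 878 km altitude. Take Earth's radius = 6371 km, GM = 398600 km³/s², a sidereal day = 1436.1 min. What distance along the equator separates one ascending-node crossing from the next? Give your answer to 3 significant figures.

Semi-major axis a = 6371 + 878 = 7249 km. Period T = 2π√(a³/μ) = 2π√(7249³/398600) = 6142.3 s = 102.37 min.
During one orbit Earth rotates (6142.3 / 86166) × 360° = 25.66°.
At the equator that is 25.66° × (2π·6371/360) km/° = 25.66 × 111.2 = 2854 km.

2850 km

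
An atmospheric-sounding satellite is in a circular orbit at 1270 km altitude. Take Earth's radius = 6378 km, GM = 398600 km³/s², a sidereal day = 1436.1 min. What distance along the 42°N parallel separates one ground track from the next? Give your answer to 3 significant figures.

Semi-major axis a = 6378 + 1270 = 7648 km. Period T = 2π√(a³/μ) = 2π√(7648³/398600) = 6656.3 s = 110.94 min.
Node shift per orbit = (6656.3/86166) × 360° = 27.81°.
Equatorial spacing = 27.81 × 111.3 km/° = 3096 km.
At 42° latitude, spacing = 3096 × cos(42°) = 2301 km.

2300 km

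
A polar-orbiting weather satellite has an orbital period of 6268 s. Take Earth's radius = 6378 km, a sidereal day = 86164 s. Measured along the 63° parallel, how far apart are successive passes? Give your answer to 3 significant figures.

Node shift per orbit = (6268.0/86164) × 360° = 26.19°.
Equatorial spacing = 26.19 × 111.3 km/° = 2915 km.
At 63° latitude, spacing = 2915 × cos(63°) = 1323 km.

1320 km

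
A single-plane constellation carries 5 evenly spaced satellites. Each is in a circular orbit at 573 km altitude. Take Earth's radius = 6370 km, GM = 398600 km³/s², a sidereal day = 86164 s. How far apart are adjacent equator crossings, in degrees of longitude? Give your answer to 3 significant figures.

4.81°

Semi-major axis a = 6370 + 573 = 6943 km. Period T = 2π√(a³/μ) = 2π√(6943³/398600) = 5757.5 s = 95.96 min.
Single-satellite node shift = (5757.5/86164) × 360° = 24.06°.
With 5 satellites evenly phased, successive equator crossings are 24.06/5 = 4.811° apart.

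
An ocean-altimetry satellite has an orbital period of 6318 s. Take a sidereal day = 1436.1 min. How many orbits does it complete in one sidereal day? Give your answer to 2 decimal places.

Orbits per sidereal day = 86166 / 6318.0 = 13.638.

13.64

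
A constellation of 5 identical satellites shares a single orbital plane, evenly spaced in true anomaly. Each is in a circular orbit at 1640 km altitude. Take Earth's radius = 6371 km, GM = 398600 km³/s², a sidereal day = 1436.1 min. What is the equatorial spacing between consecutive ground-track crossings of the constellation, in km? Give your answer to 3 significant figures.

Semi-major axis a = 6371 + 1640 = 8011 km. Period T = 2π√(a³/μ) = 2π√(8011³/398600) = 7135.8 s = 118.93 min.
Single-satellite node shift = (7135.8/86166) × 360° = 29.81°.
With 5 satellites evenly phased, successive equator crossings are 29.81/5 = 5.963° apart.
That is 5.963 × 111.2 = 663 km at the equator.

663 km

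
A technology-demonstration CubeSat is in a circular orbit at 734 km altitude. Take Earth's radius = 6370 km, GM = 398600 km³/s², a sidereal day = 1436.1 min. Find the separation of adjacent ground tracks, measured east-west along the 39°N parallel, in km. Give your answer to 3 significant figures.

2150 km

Semi-major axis a = 6370 + 734 = 7104 km. Period T = 2π√(a³/μ) = 2π√(7104³/398600) = 5958.9 s = 99.31 min.
Node shift per orbit = (5958.9/86166) × 360° = 24.90°.
Equatorial spacing = 24.90 × 111.2 km/° = 2768 km.
At 39° latitude, spacing = 2768 × cos(39°) = 2151 km.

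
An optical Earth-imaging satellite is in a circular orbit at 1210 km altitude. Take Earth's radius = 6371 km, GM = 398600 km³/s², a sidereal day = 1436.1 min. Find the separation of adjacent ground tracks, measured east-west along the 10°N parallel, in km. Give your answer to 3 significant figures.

Semi-major axis a = 6371 + 1210 = 7581 km. Period T = 2π√(a³/μ) = 2π√(7581³/398600) = 6569.0 s = 109.48 min.
Node shift per orbit = (6569.0/86166) × 360° = 27.45°.
Equatorial spacing = 27.45 × 111.2 km/° = 3052 km.
At 10° latitude, spacing = 3052 × cos(10°) = 3005 km.

3010 km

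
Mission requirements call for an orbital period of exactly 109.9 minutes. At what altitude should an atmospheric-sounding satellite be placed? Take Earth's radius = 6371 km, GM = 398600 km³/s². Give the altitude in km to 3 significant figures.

1230 km

T = 109.9 min = 6594.0 s.
From T = 2π√(a³/μ): a = (μ T²/4π²)^(1/3) = (398600 × 6594.0² / 4π²)^(1/3) = 7600 km.
Altitude h = a − R = 7600 − 6371 = 1229 km.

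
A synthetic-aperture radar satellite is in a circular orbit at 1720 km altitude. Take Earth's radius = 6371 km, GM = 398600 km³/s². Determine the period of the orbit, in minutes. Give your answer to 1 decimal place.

Semi-major axis a = 6371 + 1720 = 8091 km. Period T = 2π√(a³/μ) = 2π√(8091³/398600) = 7242.9 s = 120.72 min.

120.7 min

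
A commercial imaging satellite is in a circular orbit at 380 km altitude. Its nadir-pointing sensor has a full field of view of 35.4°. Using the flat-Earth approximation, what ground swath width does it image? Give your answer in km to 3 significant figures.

243 km

Half-angle = 35.4°/2 = 17.7°.
Swath width ≈ 2h·tan(θ/2) = 2 × 380 × tan(17.7°) = 242.5 km.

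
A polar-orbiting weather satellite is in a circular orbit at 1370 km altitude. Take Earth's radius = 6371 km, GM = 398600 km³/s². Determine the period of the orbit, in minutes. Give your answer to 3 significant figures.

113 min

Semi-major axis a = 6371 + 1370 = 7741 km. Period T = 2π√(a³/μ) = 2π√(7741³/398600) = 6778.1 s = 112.97 min.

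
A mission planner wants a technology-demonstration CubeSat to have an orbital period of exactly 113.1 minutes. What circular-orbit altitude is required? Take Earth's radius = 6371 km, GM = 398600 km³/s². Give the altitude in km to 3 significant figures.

1380 km

T = 113.1 min = 6786.0 s.
From T = 2π√(a³/μ): a = (μ T²/4π²)^(1/3) = (398600 × 6786.0² / 4π²)^(1/3) = 7747 km.
Altitude h = a − R = 7747 − 6371 = 1376 km.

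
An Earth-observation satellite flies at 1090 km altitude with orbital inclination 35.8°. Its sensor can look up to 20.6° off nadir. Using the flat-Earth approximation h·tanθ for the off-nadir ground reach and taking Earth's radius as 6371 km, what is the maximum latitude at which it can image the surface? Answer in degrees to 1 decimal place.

39.5°

For a prograde orbit the ground track reaches latitude ±i = ±35.8°.
Sensor half-swath on the ground ≈ 1090·tan(20.6°) = 410 km = 3.68° of latitude.
Maximum observable latitude ≈ 35.8 + 3.68 = 39.5°.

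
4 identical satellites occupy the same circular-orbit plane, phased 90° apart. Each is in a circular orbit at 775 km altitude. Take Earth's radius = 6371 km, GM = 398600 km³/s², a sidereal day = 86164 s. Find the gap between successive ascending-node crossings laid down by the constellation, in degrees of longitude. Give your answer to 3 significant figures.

Semi-major axis a = 6371 + 775 = 7146 km. Period T = 2π√(a³/μ) = 2π√(7146³/398600) = 6011.8 s = 100.20 min.
Single-satellite node shift = (6011.8/86164) × 360° = 25.12°.
With 4 satellites evenly phased, successive equator crossings are 25.12/4 = 6.279° apart.

6.28°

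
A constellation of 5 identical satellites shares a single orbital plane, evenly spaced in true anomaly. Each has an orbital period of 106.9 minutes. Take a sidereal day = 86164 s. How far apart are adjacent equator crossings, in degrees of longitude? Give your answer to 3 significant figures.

5.36°

T = 106.9 min = 6414.0 s.
Single-satellite node shift = (6414.0/86164) × 360° = 26.80°.
With 5 satellites evenly phased, successive equator crossings are 26.80/5 = 5.360° apart.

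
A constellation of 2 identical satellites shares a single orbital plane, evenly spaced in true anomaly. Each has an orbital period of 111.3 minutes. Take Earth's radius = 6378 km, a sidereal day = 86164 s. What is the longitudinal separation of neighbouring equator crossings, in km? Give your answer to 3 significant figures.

T = 111.3 min = 6678.0 s.
Single-satellite node shift = (6678.0/86164) × 360° = 27.90°.
With 2 satellites evenly phased, successive equator crossings are 27.90/2 = 13.951° apart.
That is 13.951 × 111.3 = 1553 km at the equator.

1550 km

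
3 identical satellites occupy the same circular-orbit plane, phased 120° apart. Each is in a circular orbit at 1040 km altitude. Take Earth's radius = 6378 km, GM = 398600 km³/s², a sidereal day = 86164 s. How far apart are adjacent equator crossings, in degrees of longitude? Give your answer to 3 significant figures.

8.86°

Semi-major axis a = 6378 + 1040 = 7418 km. Period T = 2π√(a³/μ) = 2π√(7418³/398600) = 6358.3 s = 105.97 min.
Single-satellite node shift = (6358.3/86164) × 360° = 26.57°.
With 3 satellites evenly phased, successive equator crossings are 26.57/3 = 8.855° apart.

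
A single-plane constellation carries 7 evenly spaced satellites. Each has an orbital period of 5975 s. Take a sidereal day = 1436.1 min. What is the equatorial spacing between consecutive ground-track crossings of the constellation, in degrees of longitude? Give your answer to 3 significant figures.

3.57°

Single-satellite node shift = (5975.0/86166) × 360° = 24.96°.
With 7 satellites evenly phased, successive equator crossings are 24.96/7 = 3.566° apart.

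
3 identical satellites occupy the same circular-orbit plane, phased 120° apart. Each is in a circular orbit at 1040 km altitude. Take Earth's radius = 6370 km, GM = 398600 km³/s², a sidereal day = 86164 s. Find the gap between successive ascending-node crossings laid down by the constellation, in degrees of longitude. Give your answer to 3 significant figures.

Semi-major axis a = 6370 + 1040 = 7410 km. Period T = 2π√(a³/μ) = 2π√(7410³/398600) = 6348.0 s = 105.80 min.
Single-satellite node shift = (6348.0/86164) × 360° = 26.52°.
With 3 satellites evenly phased, successive equator crossings are 26.52/3 = 8.841° apart.

8.84°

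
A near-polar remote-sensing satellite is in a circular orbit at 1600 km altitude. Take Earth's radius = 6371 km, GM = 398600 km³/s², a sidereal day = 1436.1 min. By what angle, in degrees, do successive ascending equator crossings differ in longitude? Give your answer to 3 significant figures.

Semi-major axis a = 6371 + 1600 = 7971 km. Period T = 2π√(a³/μ) = 2π√(7971³/398600) = 7082.4 s = 118.04 min.
During one orbit Earth rotates (7082.4 / 86166) × 360° = 29.59°.

29.6°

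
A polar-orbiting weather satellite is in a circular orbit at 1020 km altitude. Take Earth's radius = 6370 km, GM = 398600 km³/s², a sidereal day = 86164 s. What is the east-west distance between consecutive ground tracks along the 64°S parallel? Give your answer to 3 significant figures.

Semi-major axis a = 6370 + 1020 = 7390 km. Period T = 2π√(a³/μ) = 2π√(7390³/398600) = 6322.3 s = 105.37 min.
Node shift per orbit = (6322.3/86164) × 360° = 26.42°.
Equatorial spacing = 26.42 × 111.2 km/° = 2937 km.
At 64° latitude, spacing = 2937 × cos(64°) = 1287 km.

1290 km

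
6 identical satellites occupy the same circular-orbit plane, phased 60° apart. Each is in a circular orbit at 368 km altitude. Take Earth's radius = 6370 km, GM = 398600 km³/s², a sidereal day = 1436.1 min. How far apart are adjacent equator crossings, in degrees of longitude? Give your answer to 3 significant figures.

3.83°

Semi-major axis a = 6370 + 368 = 6738 km. Period T = 2π√(a³/μ) = 2π√(6738³/398600) = 5504.4 s = 91.74 min.
Single-satellite node shift = (5504.4/86166) × 360° = 23.00°.
With 6 satellites evenly phased, successive equator crossings are 23.00/6 = 3.833° apart.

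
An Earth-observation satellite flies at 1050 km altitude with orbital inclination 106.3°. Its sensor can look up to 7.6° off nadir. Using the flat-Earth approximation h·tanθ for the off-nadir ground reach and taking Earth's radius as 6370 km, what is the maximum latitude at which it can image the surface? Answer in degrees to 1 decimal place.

75.0°

Retrograde orbit: the ground track reaches ±(180° − i) = ±(180 − 106.3) = ±73.7°.
Sensor half-swath on the ground ≈ 1050·tan(7.6°) = 140 km = 1.26° of latitude.
Maximum observable latitude ≈ 73.7 + 1.26 = 75.0°.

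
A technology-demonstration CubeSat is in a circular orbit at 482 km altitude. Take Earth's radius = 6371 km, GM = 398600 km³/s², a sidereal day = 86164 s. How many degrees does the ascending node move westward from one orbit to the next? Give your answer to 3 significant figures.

23.6°

Semi-major axis a = 6371 + 482 = 6853 km. Period T = 2π√(a³/μ) = 2π√(6853³/398600) = 5645.9 s = 94.10 min.
During one orbit Earth rotates (5645.9 / 86164) × 360° = 23.59°.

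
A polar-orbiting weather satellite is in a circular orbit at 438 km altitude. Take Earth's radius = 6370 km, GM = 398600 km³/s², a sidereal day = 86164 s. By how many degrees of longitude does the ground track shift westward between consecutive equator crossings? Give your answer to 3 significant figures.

23.4°

Semi-major axis a = 6370 + 438 = 6808 km. Period T = 2π√(a³/μ) = 2π√(6808³/398600) = 5590.4 s = 93.17 min.
During one orbit Earth rotates (5590.4 / 86164) × 360° = 23.36°.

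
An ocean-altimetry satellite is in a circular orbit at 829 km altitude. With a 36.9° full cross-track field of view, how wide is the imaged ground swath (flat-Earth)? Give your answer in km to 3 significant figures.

Half-angle = 36.9°/2 = 18.45°.
Swath width ≈ 2h·tan(θ/2) = 2 × 829 × tan(18.45°) = 553.2 km.

553 km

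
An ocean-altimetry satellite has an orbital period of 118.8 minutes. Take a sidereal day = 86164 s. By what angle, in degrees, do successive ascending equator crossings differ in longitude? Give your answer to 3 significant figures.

29.8°

T = 118.8 min = 7128.0 s.
During one orbit Earth rotates (7128.0 / 86164) × 360° = 29.78°.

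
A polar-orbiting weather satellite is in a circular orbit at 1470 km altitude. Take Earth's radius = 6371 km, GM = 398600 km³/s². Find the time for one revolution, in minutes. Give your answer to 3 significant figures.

115 min

Semi-major axis a = 6371 + 1470 = 7841 km. Period T = 2π√(a³/μ) = 2π√(7841³/398600) = 6909.8 s = 115.16 min.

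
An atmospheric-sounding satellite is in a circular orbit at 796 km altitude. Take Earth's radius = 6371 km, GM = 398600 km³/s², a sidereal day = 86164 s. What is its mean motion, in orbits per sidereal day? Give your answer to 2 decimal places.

14.27

Semi-major axis a = 6371 + 796 = 7167 km. Period T = 2π√(a³/μ) = 2π√(7167³/398600) = 6038.3 s = 100.64 min.
Orbits per sidereal day = 86164 / 6038.3 = 14.269.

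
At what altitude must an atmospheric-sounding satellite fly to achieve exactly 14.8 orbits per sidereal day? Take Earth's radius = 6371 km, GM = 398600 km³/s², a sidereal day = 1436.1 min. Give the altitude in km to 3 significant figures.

624 km

Required period T = 86166 / 14.8 = 5822.0 s.
From T = 2π√(a³/μ): a = (μ T²/4π²)^(1/3) = (398600 × 5822.0² / 4π²)^(1/3) = 6995 km.
Altitude h = a − R = 6995 − 6371 = 624 km.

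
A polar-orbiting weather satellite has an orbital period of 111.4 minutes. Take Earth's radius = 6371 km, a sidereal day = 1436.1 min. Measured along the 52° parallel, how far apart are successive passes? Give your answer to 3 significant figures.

1910 km

T = 111.4 min = 6684.0 s.
Node shift per orbit = (6684.0/86166) × 360° = 27.93°.
Equatorial spacing = 27.93 × 111.2 km/° = 3105 km.
At 52° latitude, spacing = 3105 × cos(52°) = 1912 km.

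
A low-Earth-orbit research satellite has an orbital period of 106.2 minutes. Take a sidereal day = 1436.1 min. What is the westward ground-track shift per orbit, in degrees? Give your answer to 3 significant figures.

T = 106.2 min = 6372.0 s.
During one orbit Earth rotates (6372.0 / 86166) × 360° = 26.62°.

26.6°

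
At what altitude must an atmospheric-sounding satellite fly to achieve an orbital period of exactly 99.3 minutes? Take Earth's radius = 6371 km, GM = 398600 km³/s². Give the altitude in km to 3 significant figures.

732 km

T = 99.3 min = 5958.0 s.
From T = 2π√(a³/μ): a = (μ T²/4π²)^(1/3) = (398600 × 5958.0² / 4π²)^(1/3) = 7103 km.
Altitude h = a − R = 7103 − 6371 = 732 km.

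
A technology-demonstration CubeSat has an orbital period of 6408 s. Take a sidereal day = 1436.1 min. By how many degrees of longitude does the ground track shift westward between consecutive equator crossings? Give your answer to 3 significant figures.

During one orbit Earth rotates (6408.0 / 86166) × 360° = 26.77°.

26.8°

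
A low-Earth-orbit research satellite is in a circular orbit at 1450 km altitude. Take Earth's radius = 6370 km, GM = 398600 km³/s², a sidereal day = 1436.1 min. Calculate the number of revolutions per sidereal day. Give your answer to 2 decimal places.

Semi-major axis a = 6370 + 1450 = 7820 km. Period T = 2π√(a³/μ) = 2π√(7820³/398600) = 6882.1 s = 114.70 min.
Orbits per sidereal day = 86166 / 6882.1 = 12.520.

12.52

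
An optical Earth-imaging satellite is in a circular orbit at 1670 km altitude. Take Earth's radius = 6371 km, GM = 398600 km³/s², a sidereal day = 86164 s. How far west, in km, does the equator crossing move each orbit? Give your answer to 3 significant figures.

3330 km

Semi-major axis a = 6371 + 1670 = 8041 km. Period T = 2π√(a³/μ) = 2π√(8041³/398600) = 7175.9 s = 119.60 min.
During one orbit Earth rotates (7175.9 / 86164) × 360° = 29.98°.
At the equator that is 29.98° × (2π·6371/360) km/° = 29.98 × 111.2 = 3334 km.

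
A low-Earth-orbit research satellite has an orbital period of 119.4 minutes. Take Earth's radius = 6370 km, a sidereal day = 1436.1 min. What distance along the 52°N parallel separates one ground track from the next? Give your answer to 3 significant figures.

2050 km

T = 119.4 min = 7164.0 s.
Node shift per orbit = (7164.0/86166) × 360° = 29.93°.
Equatorial spacing = 29.93 × 111.2 km/° = 3328 km.
At 52° latitude, spacing = 3328 × cos(52°) = 2049 km.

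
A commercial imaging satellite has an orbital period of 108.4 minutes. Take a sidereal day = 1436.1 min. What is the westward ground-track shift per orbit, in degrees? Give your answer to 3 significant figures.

T = 108.4 min = 6504.0 s.
During one orbit Earth rotates (6504.0 / 86166) × 360° = 27.17°.

27.2°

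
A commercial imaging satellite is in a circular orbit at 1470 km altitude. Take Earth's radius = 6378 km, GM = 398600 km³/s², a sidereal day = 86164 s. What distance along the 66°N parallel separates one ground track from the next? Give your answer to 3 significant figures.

Semi-major axis a = 6378 + 1470 = 7848 km. Period T = 2π√(a³/μ) = 2π√(7848³/398600) = 6919.1 s = 115.32 min.
Node shift per orbit = (6919.1/86164) × 360° = 28.91°.
Equatorial spacing = 28.91 × 111.3 km/° = 3218 km.
At 66° latitude, spacing = 3218 × cos(66°) = 1309 km.

1310 km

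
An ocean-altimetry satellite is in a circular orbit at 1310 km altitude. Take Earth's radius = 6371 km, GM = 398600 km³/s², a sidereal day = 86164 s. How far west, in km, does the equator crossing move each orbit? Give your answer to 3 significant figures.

Semi-major axis a = 6371 + 1310 = 7681 km. Period T = 2π√(a³/μ) = 2π√(7681³/398600) = 6699.4 s = 111.66 min.
During one orbit Earth rotates (6699.4 / 86164) × 360° = 27.99°.
At the equator that is 27.99° × (2π·6371/360) km/° = 27.99 × 111.2 = 3112 km.

3110 km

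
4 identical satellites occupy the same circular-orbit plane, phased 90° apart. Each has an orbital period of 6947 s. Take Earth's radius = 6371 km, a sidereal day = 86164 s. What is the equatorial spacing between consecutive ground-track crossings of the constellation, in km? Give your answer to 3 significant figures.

807 km

Single-satellite node shift = (6947.0/86164) × 360° = 29.03°.
With 4 satellites evenly phased, successive equator crossings are 29.03/4 = 7.256° apart.
That is 7.256 × 111.2 = 807 km at the equator.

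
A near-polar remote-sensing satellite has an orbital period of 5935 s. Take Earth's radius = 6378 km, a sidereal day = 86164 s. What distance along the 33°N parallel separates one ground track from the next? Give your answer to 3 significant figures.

2310 km

Node shift per orbit = (5935.0/86164) × 360° = 24.80°.
Equatorial spacing = 24.80 × 111.3 km/° = 2760 km.
At 33° latitude, spacing = 2760 × cos(33°) = 2315 km.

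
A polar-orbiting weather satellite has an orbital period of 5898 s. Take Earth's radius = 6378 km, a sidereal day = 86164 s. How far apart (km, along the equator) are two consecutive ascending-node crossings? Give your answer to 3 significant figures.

2740 km

During one orbit Earth rotates (5898.0 / 86164) × 360° = 24.64°.
At the equator that is 24.64° × (2π·6378/360) km/° = 24.64 × 111.3 = 2743 km.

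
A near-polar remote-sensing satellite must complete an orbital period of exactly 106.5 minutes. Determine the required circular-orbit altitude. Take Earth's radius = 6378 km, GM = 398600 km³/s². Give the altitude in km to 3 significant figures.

T = 106.5 min = 6390.0 s.
From T = 2π√(a³/μ): a = (μ T²/4π²)^(1/3) = (398600 × 6390.0² / 4π²)^(1/3) = 7443 km.
Altitude h = a − R = 7443 − 6378 = 1065 km.

1060 km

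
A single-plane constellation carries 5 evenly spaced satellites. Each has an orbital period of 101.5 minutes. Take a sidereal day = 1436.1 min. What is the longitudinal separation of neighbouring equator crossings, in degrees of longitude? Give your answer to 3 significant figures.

5.09°

T = 101.5 min = 6090.0 s.
Single-satellite node shift = (6090.0/86166) × 360° = 25.44°.
With 5 satellites evenly phased, successive equator crossings are 25.44/5 = 5.089° apart.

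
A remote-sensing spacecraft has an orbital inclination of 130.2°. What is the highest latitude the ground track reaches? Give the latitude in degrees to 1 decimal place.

49.8°

Retrograde orbit: the ground track reaches ±(180° − i) = ±(180 − 130.2) = ±49.8°.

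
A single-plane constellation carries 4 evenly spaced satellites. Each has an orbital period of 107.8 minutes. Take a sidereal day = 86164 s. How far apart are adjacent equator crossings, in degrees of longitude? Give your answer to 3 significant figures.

T = 107.8 min = 6468.0 s.
Single-satellite node shift = (6468.0/86164) × 360° = 27.02°.
With 4 satellites evenly phased, successive equator crossings are 27.02/4 = 6.756° apart.

6.76°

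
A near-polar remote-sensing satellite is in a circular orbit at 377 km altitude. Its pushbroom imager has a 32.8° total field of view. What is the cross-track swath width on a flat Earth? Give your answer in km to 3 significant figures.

Half-angle = 32.8°/2 = 16.4°.
Swath width ≈ 2h·tan(θ/2) = 2 × 377 × tan(16.4°) = 221.9 km.

222 km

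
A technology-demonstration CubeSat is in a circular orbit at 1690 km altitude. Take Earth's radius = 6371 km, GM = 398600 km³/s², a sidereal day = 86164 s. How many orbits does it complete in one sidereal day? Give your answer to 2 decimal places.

11.96

Semi-major axis a = 6371 + 1690 = 8061 km. Period T = 2π√(a³/μ) = 2π√(8061³/398600) = 7202.7 s = 120.04 min.
Orbits per sidereal day = 86164 / 7202.7 = 11.963.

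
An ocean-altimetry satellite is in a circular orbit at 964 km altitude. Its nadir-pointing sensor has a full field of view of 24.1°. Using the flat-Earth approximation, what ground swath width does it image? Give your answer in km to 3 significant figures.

Half-angle = 24.1°/2 = 12.05°.
Swath width ≈ 2h·tan(θ/2) = 2 × 964 × tan(12.05°) = 411.6 km.

412 km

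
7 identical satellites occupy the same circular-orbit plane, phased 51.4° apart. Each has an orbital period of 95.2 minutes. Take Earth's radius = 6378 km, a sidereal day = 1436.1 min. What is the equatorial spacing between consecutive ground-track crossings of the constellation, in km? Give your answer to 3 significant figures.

T = 95.2 min = 5712.0 s.
Single-satellite node shift = (5712.0/86166) × 360° = 23.86°.
With 7 satellites evenly phased, successive equator crossings are 23.86/7 = 3.409° apart.
That is 3.409 × 111.3 = 380 km at the equator.

380 km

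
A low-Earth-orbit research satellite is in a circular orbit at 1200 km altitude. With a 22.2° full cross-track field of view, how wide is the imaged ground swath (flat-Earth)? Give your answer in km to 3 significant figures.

Half-angle = 22.2°/2 = 11.1°.
Swath width ≈ 2h·tan(θ/2) = 2 × 1200 × tan(11.1°) = 470.9 km.

471 km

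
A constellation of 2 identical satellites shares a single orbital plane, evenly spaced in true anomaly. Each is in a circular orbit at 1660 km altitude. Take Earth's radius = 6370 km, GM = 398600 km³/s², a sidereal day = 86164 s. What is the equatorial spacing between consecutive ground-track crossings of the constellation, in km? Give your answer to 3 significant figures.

Semi-major axis a = 6370 + 1660 = 8030 km. Period T = 2π√(a³/μ) = 2π√(8030³/398600) = 7161.2 s = 119.35 min.
Single-satellite node shift = (7161.2/86164) × 360° = 29.92°.
With 2 satellites evenly phased, successive equator crossings are 29.92/2 = 14.960° apart.
That is 14.960 × 111.2 = 1663 km at the equator.

1660 km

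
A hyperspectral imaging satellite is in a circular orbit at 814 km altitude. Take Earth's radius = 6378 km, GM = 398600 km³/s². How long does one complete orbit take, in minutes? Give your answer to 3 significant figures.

101 min

Semi-major axis a = 6378 + 814 = 7192 km. Period T = 2π√(a³/μ) = 2π√(7192³/398600) = 6070.0 s = 101.17 min.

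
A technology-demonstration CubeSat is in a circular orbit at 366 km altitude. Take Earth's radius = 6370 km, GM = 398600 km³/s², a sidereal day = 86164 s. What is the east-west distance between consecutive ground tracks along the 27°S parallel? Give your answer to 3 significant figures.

2280 km

Semi-major axis a = 6370 + 366 = 6736 km. Period T = 2π√(a³/μ) = 2π√(6736³/398600) = 5501.9 s = 91.70 min.
Node shift per orbit = (5501.9/86164) × 360° = 22.99°.
Equatorial spacing = 22.99 × 111.2 km/° = 2556 km.
At 27° latitude, spacing = 2556 × cos(27°) = 2277 km.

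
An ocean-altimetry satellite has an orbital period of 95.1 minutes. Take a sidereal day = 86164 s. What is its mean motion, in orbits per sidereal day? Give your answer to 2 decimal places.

T = 95.1 min = 5706.0 s.
Orbits per sidereal day = 86164 / 5706.0 = 15.101.

15.10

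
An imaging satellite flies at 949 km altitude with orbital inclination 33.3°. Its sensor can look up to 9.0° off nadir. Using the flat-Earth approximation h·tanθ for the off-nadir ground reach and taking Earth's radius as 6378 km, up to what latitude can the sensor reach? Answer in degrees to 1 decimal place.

34.7°

For a prograde orbit the ground track reaches latitude ±i = ±33.3°.
Sensor half-swath on the ground ≈ 949·tan(9.0°) = 150 km = 1.35° of latitude.
Maximum observable latitude ≈ 33.3 + 1.35 = 34.7°.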